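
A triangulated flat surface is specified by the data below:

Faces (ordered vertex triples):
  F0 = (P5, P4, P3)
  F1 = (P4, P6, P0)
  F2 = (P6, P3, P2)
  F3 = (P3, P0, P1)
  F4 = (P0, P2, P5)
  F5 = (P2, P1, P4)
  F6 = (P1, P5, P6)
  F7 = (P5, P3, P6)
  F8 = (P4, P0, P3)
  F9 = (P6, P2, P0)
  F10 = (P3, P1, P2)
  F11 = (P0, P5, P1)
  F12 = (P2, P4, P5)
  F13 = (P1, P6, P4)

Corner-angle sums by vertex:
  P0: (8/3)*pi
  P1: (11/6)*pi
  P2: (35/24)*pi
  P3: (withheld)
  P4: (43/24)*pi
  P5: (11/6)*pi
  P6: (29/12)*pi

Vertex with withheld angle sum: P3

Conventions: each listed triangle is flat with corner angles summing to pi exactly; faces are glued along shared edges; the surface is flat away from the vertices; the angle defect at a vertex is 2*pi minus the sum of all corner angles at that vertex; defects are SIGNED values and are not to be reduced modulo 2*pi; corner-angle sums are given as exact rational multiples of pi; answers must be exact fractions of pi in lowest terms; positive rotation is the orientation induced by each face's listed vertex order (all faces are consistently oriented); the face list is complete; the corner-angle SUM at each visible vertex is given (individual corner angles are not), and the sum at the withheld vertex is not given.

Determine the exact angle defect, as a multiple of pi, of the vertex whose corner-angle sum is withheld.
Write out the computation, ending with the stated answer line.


V = 7, E = 21, F = 14; chi = V - E + F = 0
Gauss-Bonnet: total defect = 2*pi*chi = 0; visible defects sum to 0

Answer: defect(P3) = 0


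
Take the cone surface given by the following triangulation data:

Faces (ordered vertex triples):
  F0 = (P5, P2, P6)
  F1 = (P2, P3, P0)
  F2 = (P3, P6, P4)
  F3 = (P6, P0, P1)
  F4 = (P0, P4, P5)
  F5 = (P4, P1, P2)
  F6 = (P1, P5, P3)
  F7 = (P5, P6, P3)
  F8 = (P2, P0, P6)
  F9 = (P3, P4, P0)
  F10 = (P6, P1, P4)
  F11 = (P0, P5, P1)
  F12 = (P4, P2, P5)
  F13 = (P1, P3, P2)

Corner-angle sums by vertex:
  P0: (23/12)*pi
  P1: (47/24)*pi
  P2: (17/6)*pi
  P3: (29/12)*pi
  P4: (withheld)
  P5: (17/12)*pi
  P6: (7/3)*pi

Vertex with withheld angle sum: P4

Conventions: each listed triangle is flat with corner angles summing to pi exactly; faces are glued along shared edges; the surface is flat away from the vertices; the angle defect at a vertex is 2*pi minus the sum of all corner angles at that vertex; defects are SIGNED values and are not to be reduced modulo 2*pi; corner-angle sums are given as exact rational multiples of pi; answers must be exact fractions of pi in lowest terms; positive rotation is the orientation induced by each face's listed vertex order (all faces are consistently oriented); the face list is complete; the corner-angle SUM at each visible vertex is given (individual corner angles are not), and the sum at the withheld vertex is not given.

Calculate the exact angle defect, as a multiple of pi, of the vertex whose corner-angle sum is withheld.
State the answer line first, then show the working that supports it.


Answer: defect(P4) = (7/8)*pi

V = 7, E = 21, F = 14; chi = V - E + F = 0
Gauss-Bonnet: total defect = 2*pi*chi = 0; visible defects sum to (-7/8)*pi


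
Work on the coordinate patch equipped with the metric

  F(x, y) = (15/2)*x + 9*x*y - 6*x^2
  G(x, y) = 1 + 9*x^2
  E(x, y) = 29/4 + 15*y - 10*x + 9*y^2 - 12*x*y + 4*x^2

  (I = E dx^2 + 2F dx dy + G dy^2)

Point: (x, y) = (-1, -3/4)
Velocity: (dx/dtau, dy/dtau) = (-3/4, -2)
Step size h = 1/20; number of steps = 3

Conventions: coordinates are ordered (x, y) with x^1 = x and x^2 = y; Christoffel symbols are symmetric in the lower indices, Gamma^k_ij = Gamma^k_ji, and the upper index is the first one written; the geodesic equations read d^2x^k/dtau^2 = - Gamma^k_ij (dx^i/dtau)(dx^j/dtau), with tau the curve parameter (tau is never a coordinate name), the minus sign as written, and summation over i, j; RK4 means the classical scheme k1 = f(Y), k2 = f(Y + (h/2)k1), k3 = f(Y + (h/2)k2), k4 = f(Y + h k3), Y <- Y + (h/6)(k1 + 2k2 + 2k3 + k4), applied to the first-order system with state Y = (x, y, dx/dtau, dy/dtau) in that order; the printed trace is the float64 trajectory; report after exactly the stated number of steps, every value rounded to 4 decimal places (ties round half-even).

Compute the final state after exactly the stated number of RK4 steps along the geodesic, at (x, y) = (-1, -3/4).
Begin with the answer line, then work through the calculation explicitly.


Answer: x = -1.1247, y = -1.0313, dx/dtau = -0.9050, dy/dtau = -1.7458

f(Y) = (dx/dtau, dy/dtau, -Gamma^x_ij Y'^i Y'^j, -Gamma^y_ij Y'^i Y'^j) with the Gammas evaluated at the stage position; h = 0.050000; intermediate values shown to 6 dp
step 0: x = -1.0000, y = -0.7500, dx/dtau = -0.7500, dy/dtau = -2.0000
step 1:
  k1: at (x, y) = (-1.000000, -0.750000), (dx/dtau, dy/dtau) = (-0.750000, -2.000000); Gamma_xxx = -0.298755, Gamma_xxy = 0.448133, Gamma_xyy = 0.000000, Gamma_yxx = 0.398340, Gamma_yxy = -0.597510, Gamma_yyy = 0.000000; k1 = (-0.750000, -2.000000, -1.176349, 1.568465)
  k2: at (x, y) = (-1.018750, -0.800000), (dx/dtau, dy/dtau) = (-0.779409, -1.960788); Gamma_xxx = -0.286729, Gamma_xxy = 0.430093, Gamma_xyy = 0.000000, Gamma_yxx = 0.409972, Gamma_yxy = -0.614957, Gamma_yyy = 0.000000; k2 = (-0.779409, -1.960788, -1.140402, 1.630575)
  k3: at (x, y) = (-1.019485, -0.799020), (dx/dtau, dy/dtau) = (-0.778510, -1.959236); Gamma_xxx = -0.286698, Gamma_xxy = 0.430047, Gamma_xyy = 0.000000, Gamma_yxx = 0.409379, Gamma_yxy = -0.614068, Gamma_yyy = 0.000000; k3 = (-0.778510, -1.959236, -1.138127, 1.625142)
  k4: at (x, y) = (-1.038926, -0.847962), (dx/dtau, dy/dtau) = (-0.806906, -1.918743); Gamma_xxx = -0.273911, Gamma_xxy = 0.410866, Gamma_xyy = 0.000000, Gamma_yxx = 0.419731, Gamma_yxy = -0.629596, Gamma_yyy = 0.000000; k4 = (-0.806906, -1.918743, -1.093900, 1.676254)
  Y <- Y + (h/6)(k1 + 2k2 + 2k3 + k4): x = -1.0389, y = -0.8480, dx/dtau = -0.8069, dy/dtau = -1.9187
step 2:
  k1: at (x, y) = (-1.038940, -0.847990), (dx/dtau, dy/dtau) = (-0.806894, -1.918699); Gamma_xxx = -0.273902, Gamma_xxy = 0.410854, Gamma_xyy = 0.000000, Gamma_yxx = 0.419736, Gamma_yxy = -0.629603, Gamma_yyy = 0.000000; k1 = (-0.806894, -1.918699, -1.093824, 1.676206)
  k2: at (x, y) = (-1.059112, -0.895957), (dx/dtau, dy/dtau) = (-0.834240, -1.876794); Gamma_xxx = -0.260476, Gamma_xxy = 0.390714, Gamma_xyy = 0.000000, Gamma_yxx = 0.428741, Gamma_yxy = -0.643111, Gamma_yyy = 0.000000; k2 = (-0.834240, -1.876794, -1.042199, 1.715447)
  k3: at (x, y) = (-1.059796, -0.894910), (dx/dtau, dy/dtau) = (-0.832949, -1.875813); Gamma_xxx = -0.260549, Gamma_xxy = 0.390824, Gamma_xyy = 0.000000, Gamma_yxx = 0.428137, Gamma_yxy = -0.642206, Gamma_yyy = 0.000000; k3 = (-0.832949, -1.875813, -1.040520, 1.709793)
  k4: at (x, y) = (-1.080587, -0.941781), (dx/dtau, dy/dtau) = (-0.858920, -1.833209); Gamma_xxx = -0.246763, Gamma_xxy = 0.370145, Gamma_xyy = 0.000000, Gamma_yxx = 0.435741, Gamma_yxy = -0.653612, Gamma_yyy = 0.000000; k4 = (-0.858920, -1.833209, -0.983598, 1.736863)
  Y <- Y + (h/6)(k1 + 2k2 + 2k3 + k4): x = -1.0806, y = -0.9418, dx/dtau = -0.8589, dy/dtau = -1.8332
step 3:
  k1: at (x, y) = (-1.080608, -0.941799), (dx/dtau, dy/dtau) = (-0.858918, -1.833169); Gamma_xxx = -0.246756, Gamma_xxy = 0.370133, Gamma_xyy = 0.000000, Gamma_yxx = 0.435739, Gamma_yxy = -0.653609, Gamma_yyy = 0.000000; k1 = (-0.858918, -1.833169, -0.983540, 1.736807)
  k2: at (x, y) = (-1.102081, -0.987628), (dx/dtau, dy/dtau) = (-0.883507, -1.789749); Gamma_xxx = -0.232740, Gamma_xxy = 0.349110, Gamma_xyy = 0.000000, Gamma_yxx = 0.441914, Gamma_yxy = -0.662871, Gamma_yyy = 0.000000; k2 = (-0.883507, -1.789749, -0.922390, 1.751386)
  k3: at (x, y) = (-1.102695, -0.986543), (dx/dtau, dy/dtau) = (-0.881978, -1.789384); Gamma_xxx = -0.232906, Gamma_xxy = 0.349359, Gamma_xyy = 0.000000, Gamma_yxx = 0.441339, Gamma_yxy = -0.662009, Gamma_yyy = 0.000000; k3 = (-0.881978, -1.789384, -0.921541, 1.746251)
  k4: at (x, y) = (-1.124707, -1.031268), (dx/dtau, dy/dtau) = (-0.904995, -1.745857); Gamma_xxx = -0.218913, Gamma_xxy = 0.328369, Gamma_xyy = 0.000000, Gamma_yxx = 0.446143, Gamma_yxy = -0.669215, Gamma_yyy = 0.000000; k4 = (-0.904995, -1.745857, -0.858348, 1.749309)
  Y <- Y + (h/6)(k1 + 2k2 + 2k3 + k4): x = -1.1247, y = -1.0313, dx/dtau = -0.9050, dy/dtau = -1.7458


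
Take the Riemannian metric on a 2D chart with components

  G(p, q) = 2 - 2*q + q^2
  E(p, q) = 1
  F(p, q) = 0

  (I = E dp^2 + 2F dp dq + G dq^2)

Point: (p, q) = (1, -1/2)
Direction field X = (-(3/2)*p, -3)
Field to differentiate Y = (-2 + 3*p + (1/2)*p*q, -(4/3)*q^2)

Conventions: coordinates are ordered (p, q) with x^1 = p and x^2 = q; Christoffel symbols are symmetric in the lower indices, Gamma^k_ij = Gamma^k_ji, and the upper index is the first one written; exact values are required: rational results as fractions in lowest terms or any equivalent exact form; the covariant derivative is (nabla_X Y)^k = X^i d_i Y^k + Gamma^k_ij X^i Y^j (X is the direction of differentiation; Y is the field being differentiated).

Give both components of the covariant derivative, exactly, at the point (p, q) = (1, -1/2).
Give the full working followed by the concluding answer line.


E = 1, F = 0, G = 13/4 at the point
E_p = 0, E_q = 0, F_p = 0, F_q = 0, G_p = 0, G_q = -3
EG - F^2 = 13/4;  g^inv = (4/13) * [[13/4, 0], [0, 1]]
first-kind symbols [ij,l] = (1/2)(d_i g_jl + d_j g_il - d_l g_ij): [pp,p] = E_p/2 = 0, [pp,q] = F_p - E_q/2 = 0, [pq,p] = E_q/2 = 0, [pq,q] = G_p/2 = 0, [qq,p] = F_q - G_p/2 = 0, [qq,q] = G_q/2 = -3/2
Gamma^p_ij = (G*[ij,p] - F*[ij,q])/(EG - F^2), Gamma^q_ij = (E*[ij,q] - F*[ij,p])/(EG - F^2)
Gamma_ppp = 0, Gamma_ppq = 0, Gamma_pqq = 0, Gamma_qpp = 0, Gamma_qpq = 0, Gamma_qqq = -6/13
X = (-3/2, -3), Y = (3/4, -1/3) at the point

Answer: (nabla_X Y)^p = -45/8, (nabla_X Y)^q = -58/13


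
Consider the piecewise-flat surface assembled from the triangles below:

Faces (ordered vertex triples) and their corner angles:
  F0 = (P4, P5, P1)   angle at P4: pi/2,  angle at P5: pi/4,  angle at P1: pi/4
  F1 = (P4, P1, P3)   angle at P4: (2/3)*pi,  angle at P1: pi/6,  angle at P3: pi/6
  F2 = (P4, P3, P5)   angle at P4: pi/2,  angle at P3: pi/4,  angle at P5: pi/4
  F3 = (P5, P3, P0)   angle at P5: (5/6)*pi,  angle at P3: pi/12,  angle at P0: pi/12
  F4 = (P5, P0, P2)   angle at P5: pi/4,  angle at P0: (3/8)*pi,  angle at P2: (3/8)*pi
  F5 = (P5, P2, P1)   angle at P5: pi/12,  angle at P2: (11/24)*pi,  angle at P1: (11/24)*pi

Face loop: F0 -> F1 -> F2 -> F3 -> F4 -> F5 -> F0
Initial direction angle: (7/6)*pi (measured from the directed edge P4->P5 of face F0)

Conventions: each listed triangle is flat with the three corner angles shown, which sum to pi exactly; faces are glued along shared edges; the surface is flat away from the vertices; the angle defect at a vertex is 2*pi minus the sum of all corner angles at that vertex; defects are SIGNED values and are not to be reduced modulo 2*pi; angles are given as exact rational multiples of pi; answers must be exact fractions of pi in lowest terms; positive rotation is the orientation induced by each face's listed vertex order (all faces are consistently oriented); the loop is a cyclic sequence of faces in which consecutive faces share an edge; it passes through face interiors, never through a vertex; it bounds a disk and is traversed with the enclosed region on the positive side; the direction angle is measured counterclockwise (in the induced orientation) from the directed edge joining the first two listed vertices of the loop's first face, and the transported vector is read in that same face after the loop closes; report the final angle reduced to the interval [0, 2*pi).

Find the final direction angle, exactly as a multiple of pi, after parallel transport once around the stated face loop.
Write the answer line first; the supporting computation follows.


Answer: final direction angle = (11/6)*pi

enclosed vertex P4: corner angles sum to (5/3)*pi, defect = 2*pi - (5/3)*pi = pi/3
enclosed vertex P5: corner angles sum to (5/3)*pi, defect = 2*pi - (5/3)*pi = pi/3
final direction = starting direction + enclosed defect total, reduced mod 2*pi (induced orientation)
final angle = (7/6)*pi + (2/3)*pi = (11/6)*pi (mod 2*pi)


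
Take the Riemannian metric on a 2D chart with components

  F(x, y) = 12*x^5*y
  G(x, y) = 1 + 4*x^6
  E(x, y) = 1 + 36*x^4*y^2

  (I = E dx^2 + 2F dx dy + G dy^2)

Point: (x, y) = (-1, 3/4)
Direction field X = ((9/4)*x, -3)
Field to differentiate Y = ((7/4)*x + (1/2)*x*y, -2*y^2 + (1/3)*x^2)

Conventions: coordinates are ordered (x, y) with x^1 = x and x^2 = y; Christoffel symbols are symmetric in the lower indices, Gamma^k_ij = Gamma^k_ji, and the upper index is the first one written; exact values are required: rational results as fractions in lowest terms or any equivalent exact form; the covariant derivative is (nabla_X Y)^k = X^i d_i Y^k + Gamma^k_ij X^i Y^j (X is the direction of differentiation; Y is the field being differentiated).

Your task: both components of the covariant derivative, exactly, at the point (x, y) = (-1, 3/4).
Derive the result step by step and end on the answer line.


E = 85/4, F = -9, G = 5 at the point
E_x = -81, E_y = 54, F_x = 45, F_y = -12, G_x = -24, G_y = 0
EG - F^2 = 101/4;  g^inv = (4/101) * [[5, 9], [9, 85/4]]
first-kind symbols [ij,l] = (1/2)(d_i g_jl + d_j g_il - d_l g_ij): [xx,x] = E_x/2 = -81/2, [xx,y] = F_x - E_y/2 = 18, [xy,x] = E_y/2 = 27, [xy,y] = G_x/2 = -12, [yy,x] = F_y - G_x/2 = 0, [yy,y] = G_y/2 = 0
Gamma^x_ij = (G*[ij,x] - F*[ij,y])/(EG - F^2), Gamma^y_ij = (E*[ij,y] - F*[ij,x])/(EG - F^2)
Gamma_xxx = -162/101, Gamma_xxy = 108/101, Gamma_xyy = 0, Gamma_yxx = 72/101, Gamma_yxy = -48/101, Gamma_yyy = 0
X = (-9/4, -3), Y = (-17/8, -19/24) at the point

Answer: (nabla_X Y)^x = -7203/3232, (nabla_X Y)^y = 4053/404


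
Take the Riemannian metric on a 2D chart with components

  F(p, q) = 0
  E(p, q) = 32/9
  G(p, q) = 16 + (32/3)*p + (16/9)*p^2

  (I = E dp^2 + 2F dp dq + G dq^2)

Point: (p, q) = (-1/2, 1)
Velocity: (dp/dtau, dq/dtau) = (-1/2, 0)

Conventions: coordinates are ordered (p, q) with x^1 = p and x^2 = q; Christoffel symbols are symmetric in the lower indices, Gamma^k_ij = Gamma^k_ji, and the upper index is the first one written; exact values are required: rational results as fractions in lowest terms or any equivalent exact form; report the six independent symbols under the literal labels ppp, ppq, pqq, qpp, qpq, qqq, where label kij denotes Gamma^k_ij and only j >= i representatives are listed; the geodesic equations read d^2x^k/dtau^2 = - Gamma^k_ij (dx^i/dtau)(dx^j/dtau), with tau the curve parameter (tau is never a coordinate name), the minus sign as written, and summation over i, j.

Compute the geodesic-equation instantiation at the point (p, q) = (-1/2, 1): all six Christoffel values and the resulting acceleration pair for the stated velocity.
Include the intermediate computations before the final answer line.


E = 32/9, F = 0, G = 100/9 at the point
E_p = 0, E_q = 0, F_p = 0, F_q = 0, G_p = 80/9, G_q = 0
EG - F^2 = 3200/81;  g^inv = (81/3200) * [[100/9, 0], [0, 32/9]]
first-kind symbols [ij,l] = (1/2)(d_i g_jl + d_j g_il - d_l g_ij): [pp,p] = E_p/2 = 0, [pp,q] = F_p - E_q/2 = 0, [pq,p] = E_q/2 = 0, [pq,q] = G_p/2 = 40/9, [qq,p] = F_q - G_p/2 = -40/9, [qq,q] = G_q/2 = 0
Gamma^p_ij = (G*[ij,p] - F*[ij,q])/(EG - F^2), Gamma^q_ij = (E*[ij,q] - F*[ij,p])/(EG - F^2)
Gamma_ppp = 0, Gamma_ppq = 0, Gamma_pqq = -5/4, Gamma_qpp = 0, Gamma_qpq = 2/5, Gamma_qqq = 0
d^2p/dtau^2 = -(Gamma_ppp*(-1/2)^2 + 2*Gamma_ppq*(-1/2)*(0) + Gamma_pqq*(0)^2) = 0
d^2q/dtau^2 = -(Gamma_qpp*(-1/2)^2 + 2*Gamma_qpq*(-1/2)*(0) + Gamma_qqq*(0)^2) = 0

Answer: Gamma_ppp = 0, Gamma_ppq = 0, Gamma_pqq = -5/4, Gamma_qpp = 0, Gamma_qpq = 2/5, Gamma_qqq = 0; accelerations (d^2p/dtau^2, d^2q/dtau^2) = (0, 0)


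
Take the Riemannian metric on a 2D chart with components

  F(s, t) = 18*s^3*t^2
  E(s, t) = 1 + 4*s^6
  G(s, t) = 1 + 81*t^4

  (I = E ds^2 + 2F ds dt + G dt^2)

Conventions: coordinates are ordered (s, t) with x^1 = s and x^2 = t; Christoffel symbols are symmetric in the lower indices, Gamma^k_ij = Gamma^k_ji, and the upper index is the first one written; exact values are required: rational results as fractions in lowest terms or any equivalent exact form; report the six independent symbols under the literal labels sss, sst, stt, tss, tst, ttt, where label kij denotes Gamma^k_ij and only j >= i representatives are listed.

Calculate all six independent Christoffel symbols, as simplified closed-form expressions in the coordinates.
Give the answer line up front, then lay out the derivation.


Answer: Gamma_sss = 12*s^5/(4*s^6 + 81*t^4 + 1), Gamma_sst = 0, Gamma_stt = 36*s^3*t/(4*s^6 + 81*t^4 + 1), Gamma_tss = 54*s^2*t^2/(4*s^6 + 81*t^4 + 1), Gamma_tst = 0, Gamma_ttt = 162*t^3/(4*s^6 + 81*t^4 + 1)

E = 1 + 4*s^6; F = 18*s^3*t^2; G = 1 + 81*t^4
Gamma^k_ij = (1/2) g^{kl} (d_i g_jl + d_j g_il - d_l g_ij), with g^inv = (1/(EG-F^2)) [[G, -F], [-F, E]]
first partials: E_s = 24*s^5, E_t = 0, F_s = 54*s^2*t^2, F_t = 36*s^3*t, G_s = 0, G_t = 324*t^3
D = EG - F^2 = 1 + 81*t^4 + 4*s^6
expanded: Gamma^s_ss = (G E_s - 2F F_s + F E_t)/(2D), Gamma^s_st = (G E_t - F G_s)/(2D), Gamma^s_tt = (2G F_t - G G_s - F G_t)/(2D), Gamma^t_ss = (2E F_s - E E_t - F E_s)/(2D), Gamma^t_st = (E G_s - F E_t)/(2D), Gamma^t_tt = (E G_t - 2F F_t + F G_s)/(2D); substitute and cancel common factors


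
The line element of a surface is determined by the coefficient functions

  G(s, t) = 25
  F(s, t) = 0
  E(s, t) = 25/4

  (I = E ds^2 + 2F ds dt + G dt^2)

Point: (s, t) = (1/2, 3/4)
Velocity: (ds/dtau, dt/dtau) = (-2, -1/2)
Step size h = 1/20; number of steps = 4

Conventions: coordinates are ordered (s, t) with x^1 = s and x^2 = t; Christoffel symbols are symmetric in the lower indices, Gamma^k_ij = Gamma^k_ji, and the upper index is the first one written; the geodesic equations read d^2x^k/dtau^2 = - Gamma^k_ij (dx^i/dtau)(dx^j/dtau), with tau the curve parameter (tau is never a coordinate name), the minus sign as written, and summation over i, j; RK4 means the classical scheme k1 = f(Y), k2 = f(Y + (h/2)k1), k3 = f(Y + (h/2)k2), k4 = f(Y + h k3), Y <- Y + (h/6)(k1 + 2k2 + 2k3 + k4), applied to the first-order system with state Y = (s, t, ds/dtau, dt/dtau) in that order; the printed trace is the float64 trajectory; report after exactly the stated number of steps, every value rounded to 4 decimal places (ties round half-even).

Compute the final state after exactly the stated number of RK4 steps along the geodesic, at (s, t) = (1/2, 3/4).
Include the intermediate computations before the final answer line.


f(Y) = (ds/dtau, dt/dtau, -Gamma^s_ij Y'^i Y'^j, -Gamma^t_ij Y'^i Y'^j) with the Gammas evaluated at the stage position; h = 0.050000; intermediate values shown to 6 dp
step 0: s = 0.5000, t = 0.7500, ds/dtau = -2.0000, dt/dtau = -0.5000
step 1:
  k1: at (s, t) = (0.500000, 0.750000), (ds/dtau, dt/dtau) = (-2.000000, -0.500000); Gamma_sss = 0.000000, Gamma_sst = 0.000000, Gamma_stt = 0.000000, Gamma_tss = 0.000000, Gamma_tst = 0.000000, Gamma_ttt = 0.000000; k1 = (-2.000000, -0.500000, 0.000000, 0.000000)
  k2: at (s, t) = (0.450000, 0.737500), (ds/dtau, dt/dtau) = (-2.000000, -0.500000); Gamma_sss = 0.000000, Gamma_sst = 0.000000, Gamma_stt = 0.000000, Gamma_tss = 0.000000, Gamma_tst = 0.000000, Gamma_ttt = 0.000000; k2 = (-2.000000, -0.500000, 0.000000, 0.000000)
  k3: at (s, t) = (0.450000, 0.737500), (ds/dtau, dt/dtau) = (-2.000000, -0.500000); Gamma_sss = 0.000000, Gamma_sst = 0.000000, Gamma_stt = 0.000000, Gamma_tss = 0.000000, Gamma_tst = 0.000000, Gamma_ttt = 0.000000; k3 = (-2.000000, -0.500000, 0.000000, 0.000000)
  k4: at (s, t) = (0.400000, 0.725000), (ds/dtau, dt/dtau) = (-2.000000, -0.500000); Gamma_sss = 0.000000, Gamma_sst = 0.000000, Gamma_stt = 0.000000, Gamma_tss = 0.000000, Gamma_tst = 0.000000, Gamma_ttt = 0.000000; k4 = (-2.000000, -0.500000, 0.000000, 0.000000)
  Y <- Y + (h/6)(k1 + 2k2 + 2k3 + k4): s = 0.4000, t = 0.7250, ds/dtau = -2.0000, dt/dtau = -0.5000
step 2:
  k1: at (s, t) = (0.400000, 0.725000), (ds/dtau, dt/dtau) = (-2.000000, -0.500000); Gamma_sss = 0.000000, Gamma_sst = 0.000000, Gamma_stt = 0.000000, Gamma_tss = 0.000000, Gamma_tst = 0.000000, Gamma_ttt = 0.000000; k1 = (-2.000000, -0.500000, 0.000000, 0.000000)
  k2: at (s, t) = (0.350000, 0.712500), (ds/dtau, dt/dtau) = (-2.000000, -0.500000); Gamma_sss = 0.000000, Gamma_sst = 0.000000, Gamma_stt = 0.000000, Gamma_tss = 0.000000, Gamma_tst = 0.000000, Gamma_ttt = 0.000000; k2 = (-2.000000, -0.500000, 0.000000, 0.000000)
  k3: at (s, t) = (0.350000, 0.712500), (ds/dtau, dt/dtau) = (-2.000000, -0.500000); Gamma_sss = 0.000000, Gamma_sst = 0.000000, Gamma_stt = 0.000000, Gamma_tss = 0.000000, Gamma_tst = 0.000000, Gamma_ttt = 0.000000; k3 = (-2.000000, -0.500000, 0.000000, 0.000000)
  k4: at (s, t) = (0.300000, 0.700000), (ds/dtau, dt/dtau) = (-2.000000, -0.500000); Gamma_sss = 0.000000, Gamma_sst = 0.000000, Gamma_stt = 0.000000, Gamma_tss = 0.000000, Gamma_tst = 0.000000, Gamma_ttt = 0.000000; k4 = (-2.000000, -0.500000, 0.000000, 0.000000)
  Y <- Y + (h/6)(k1 + 2k2 + 2k3 + k4): s = 0.3000, t = 0.7000, ds/dtau = -2.0000, dt/dtau = -0.5000
step 3:
  k1: at (s, t) = (0.300000, 0.700000), (ds/dtau, dt/dtau) = (-2.000000, -0.500000); Gamma_sss = 0.000000, Gamma_sst = 0.000000, Gamma_stt = 0.000000, Gamma_tss = 0.000000, Gamma_tst = 0.000000, Gamma_ttt = 0.000000; k1 = (-2.000000, -0.500000, 0.000000, 0.000000)
  k2: at (s, t) = (0.250000, 0.687500), (ds/dtau, dt/dtau) = (-2.000000, -0.500000); Gamma_sss = 0.000000, Gamma_sst = 0.000000, Gamma_stt = 0.000000, Gamma_tss = 0.000000, Gamma_tst = 0.000000, Gamma_ttt = 0.000000; k2 = (-2.000000, -0.500000, 0.000000, 0.000000)
  k3: at (s, t) = (0.250000, 0.687500), (ds/dtau, dt/dtau) = (-2.000000, -0.500000); Gamma_sss = 0.000000, Gamma_sst = 0.000000, Gamma_stt = 0.000000, Gamma_tss = 0.000000, Gamma_tst = 0.000000, Gamma_ttt = 0.000000; k3 = (-2.000000, -0.500000, 0.000000, 0.000000)
  k4: at (s, t) = (0.200000, 0.675000), (ds/dtau, dt/dtau) = (-2.000000, -0.500000); Gamma_sss = 0.000000, Gamma_sst = 0.000000, Gamma_stt = 0.000000, Gamma_tss = 0.000000, Gamma_tst = 0.000000, Gamma_ttt = 0.000000; k4 = (-2.000000, -0.500000, 0.000000, 0.000000)
  Y <- Y + (h/6)(k1 + 2k2 + 2k3 + k4): s = 0.2000, t = 0.6750, ds/dtau = -2.0000, dt/dtau = -0.5000
step 4:
  k1: at (s, t) = (0.200000, 0.675000), (ds/dtau, dt/dtau) = (-2.000000, -0.500000); Gamma_sss = 0.000000, Gamma_sst = 0.000000, Gamma_stt = 0.000000, Gamma_tss = 0.000000, Gamma_tst = 0.000000, Gamma_ttt = 0.000000; k1 = (-2.000000, -0.500000, 0.000000, 0.000000)
  k2: at (s, t) = (0.150000, 0.662500), (ds/dtau, dt/dtau) = (-2.000000, -0.500000); Gamma_sss = 0.000000, Gamma_sst = 0.000000, Gamma_stt = 0.000000, Gamma_tss = 0.000000, Gamma_tst = 0.000000, Gamma_ttt = 0.000000; k2 = (-2.000000, -0.500000, 0.000000, 0.000000)
  k3: at (s, t) = (0.150000, 0.662500), (ds/dtau, dt/dtau) = (-2.000000, -0.500000); Gamma_sss = 0.000000, Gamma_sst = 0.000000, Gamma_stt = 0.000000, Gamma_tss = 0.000000, Gamma_tst = 0.000000, Gamma_ttt = 0.000000; k3 = (-2.000000, -0.500000, 0.000000, 0.000000)
  k4: at (s, t) = (0.100000, 0.650000), (ds/dtau, dt/dtau) = (-2.000000, -0.500000); Gamma_sss = 0.000000, Gamma_sst = 0.000000, Gamma_stt = 0.000000, Gamma_tss = 0.000000, Gamma_tst = 0.000000, Gamma_ttt = 0.000000; k4 = (-2.000000, -0.500000, 0.000000, 0.000000)
  Y <- Y + (h/6)(k1 + 2k2 + 2k3 + k4): s = 0.1000, t = 0.6500, ds/dtau = -2.0000, dt/dtau = -0.5000

Answer: s = 0.1000, t = 0.6500, ds/dtau = -2.0000, dt/dtau = -0.5000


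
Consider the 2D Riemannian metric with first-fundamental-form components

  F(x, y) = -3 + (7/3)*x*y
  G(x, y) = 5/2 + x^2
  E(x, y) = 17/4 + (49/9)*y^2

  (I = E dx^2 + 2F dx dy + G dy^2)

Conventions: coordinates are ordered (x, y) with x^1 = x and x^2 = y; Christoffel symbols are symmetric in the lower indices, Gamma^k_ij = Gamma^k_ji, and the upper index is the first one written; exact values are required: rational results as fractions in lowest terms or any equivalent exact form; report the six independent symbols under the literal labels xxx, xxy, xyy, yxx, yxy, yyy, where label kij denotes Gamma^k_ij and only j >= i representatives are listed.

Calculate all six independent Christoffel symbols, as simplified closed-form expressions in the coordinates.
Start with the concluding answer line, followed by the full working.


Answer: Gamma_xxx = (1568*x*y^2 - 2016*y)/(918*x^2 + 3024*x*y + 2940*y^2 + 351), Gamma_xxy = (224*x^2*y + 216*x + 980*y)/(306*x^2 + 1008*x*y + 980*y^2 + 117), Gamma_xyy = (96*x^3 + 240*x)/(306*x^2 + 1008*x*y + 980*y^2 + 117), Gamma_yxx = (-10976*y^3 - 8568*y)/(2754*x^2 + 9072*x*y + 8820*y^2 + 1053), Gamma_yxy = (-1568*x*y^2 + 918*x + 3528*y)/(918*x^2 + 3024*x*y + 2940*y^2 + 351), Gamma_yyy = (-224*x^2*y + 288*x)/(306*x^2 + 1008*x*y + 980*y^2 + 117)

E = 17/4 + (49/9)*y^2; F = -3 + (7/3)*x*y; G = 5/2 + x^2
Gamma^k_ij = (1/2) g^{kl} (d_i g_jl + d_j g_il - d_l g_ij), with g^inv = (1/(EG-F^2)) [[G, -F], [-F, E]]
first partials: E_x = 0, E_y = (98/9)*y, F_x = (7/3)*y, F_y = (7/3)*x, G_x = 2*x, G_y = 0
D = EG - F^2 = 13/8 + (245/18)*y^2 + 14*x*y + (17/4)*x^2
expanded: Gamma^x_xx = (G E_x - 2F F_x + F E_y)/(2D), Gamma^x_xy = (G E_y - F G_x)/(2D), Gamma^x_yy = (2G F_y - G G_x - F G_y)/(2D), Gamma^y_xx = (2E F_x - E E_y - F E_x)/(2D), Gamma^y_xy = (E G_x - F E_y)/(2D), Gamma^y_yy = (E G_y - 2F F_y + F G_x)/(2D); substitute and cancel common factors


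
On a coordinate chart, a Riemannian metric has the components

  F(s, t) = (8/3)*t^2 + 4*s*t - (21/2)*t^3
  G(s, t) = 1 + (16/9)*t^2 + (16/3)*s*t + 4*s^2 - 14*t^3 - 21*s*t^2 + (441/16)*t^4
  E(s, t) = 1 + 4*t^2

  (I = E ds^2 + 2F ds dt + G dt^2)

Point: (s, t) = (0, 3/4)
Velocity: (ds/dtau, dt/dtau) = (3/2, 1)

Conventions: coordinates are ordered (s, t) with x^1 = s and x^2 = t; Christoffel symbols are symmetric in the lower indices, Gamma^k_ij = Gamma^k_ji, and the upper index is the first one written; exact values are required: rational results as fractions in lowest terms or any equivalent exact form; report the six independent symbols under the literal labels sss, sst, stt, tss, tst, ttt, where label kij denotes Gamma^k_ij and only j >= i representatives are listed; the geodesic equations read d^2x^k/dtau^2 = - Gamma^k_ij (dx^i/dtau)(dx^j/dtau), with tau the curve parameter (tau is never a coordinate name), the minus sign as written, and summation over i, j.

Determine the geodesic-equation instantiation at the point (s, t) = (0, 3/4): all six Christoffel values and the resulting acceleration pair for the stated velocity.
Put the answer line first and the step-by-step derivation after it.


Answer: Gamma_sss = 0, Gamma_sst = 12288/28937, Gamma_stt = -40192/28937, Gamma_tss = 0, Gamma_tst = -16000/28937, Gamma_ttt = 157000/86811; accelerations (d^2s/dtau^2, d^2t/dtau^2) = (3328/28937, -13000/86811)

E = 13/4, F = -375/128, G = 19721/4096 at the point
E_s = 0, E_t = 6, F_s = 3, F_t = -439/32, G_s = -125/16, G_t = 19625/768
EG - F^2 = 28937/4096;  g^inv = (4096/28937) * [[19721/4096, 375/128], [375/128, 13/4]]
first-kind symbols [ij,l] = (1/2)(d_i g_jl + d_j g_il - d_l g_ij): [ss,s] = E_s/2 = 0, [ss,t] = F_s - E_t/2 = 0, [st,s] = E_t/2 = 3, [st,t] = G_s/2 = -125/32, [tt,s] = F_t - G_s/2 = -157/16, [tt,t] = G_t/2 = 19625/1536
Gamma^s_ij = (G*[ij,s] - F*[ij,t])/(EG - F^2), Gamma^t_ij = (E*[ij,t] - F*[ij,s])/(EG - F^2)
Gamma_sss = 0, Gamma_sst = 12288/28937, Gamma_stt = -40192/28937, Gamma_tss = 0, Gamma_tst = -16000/28937, Gamma_ttt = 157000/86811
d^2s/dtau^2 = -(Gamma_sss*(3/2)^2 + 2*Gamma_sst*(3/2)*(1) + Gamma_stt*(1)^2) = 3328/28937
d^2t/dtau^2 = -(Gamma_tss*(3/2)^2 + 2*Gamma_tst*(3/2)*(1) + Gamma_ttt*(1)^2) = -13000/86811


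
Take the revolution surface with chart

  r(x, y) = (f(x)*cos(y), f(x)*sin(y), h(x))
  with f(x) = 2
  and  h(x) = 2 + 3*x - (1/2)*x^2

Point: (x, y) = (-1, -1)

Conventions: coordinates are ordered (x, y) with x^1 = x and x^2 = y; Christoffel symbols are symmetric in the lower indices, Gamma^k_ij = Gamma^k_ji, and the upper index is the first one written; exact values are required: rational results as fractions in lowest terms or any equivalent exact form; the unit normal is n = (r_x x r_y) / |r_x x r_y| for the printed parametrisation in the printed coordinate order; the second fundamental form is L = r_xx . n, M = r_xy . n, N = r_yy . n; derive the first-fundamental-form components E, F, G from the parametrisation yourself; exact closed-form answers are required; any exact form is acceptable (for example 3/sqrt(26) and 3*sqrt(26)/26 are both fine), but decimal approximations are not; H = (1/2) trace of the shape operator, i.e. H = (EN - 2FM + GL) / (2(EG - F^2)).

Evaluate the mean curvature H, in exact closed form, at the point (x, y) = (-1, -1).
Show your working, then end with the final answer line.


f = 2, f' = 0, f'' = 0, h' = 4, h'' = -1
E = 16, F = 0, G = 4; answer radicand W^2 = 16
unnormalised second-form numerators: l = 0, m = 0, n = 8; L = l/sqrt(16), and similarly M = m/sqrt(W^2), N = n/sqrt(W^2)
H = (E*n - 2*F*m + G*l) / (2*(EG - F^2)*sqrt(W^2)); E*n - 2*F*m + G*l = 128, EG - F^2 = 64, so H = (1)/sqrt(16)

Answer: H = 1/4


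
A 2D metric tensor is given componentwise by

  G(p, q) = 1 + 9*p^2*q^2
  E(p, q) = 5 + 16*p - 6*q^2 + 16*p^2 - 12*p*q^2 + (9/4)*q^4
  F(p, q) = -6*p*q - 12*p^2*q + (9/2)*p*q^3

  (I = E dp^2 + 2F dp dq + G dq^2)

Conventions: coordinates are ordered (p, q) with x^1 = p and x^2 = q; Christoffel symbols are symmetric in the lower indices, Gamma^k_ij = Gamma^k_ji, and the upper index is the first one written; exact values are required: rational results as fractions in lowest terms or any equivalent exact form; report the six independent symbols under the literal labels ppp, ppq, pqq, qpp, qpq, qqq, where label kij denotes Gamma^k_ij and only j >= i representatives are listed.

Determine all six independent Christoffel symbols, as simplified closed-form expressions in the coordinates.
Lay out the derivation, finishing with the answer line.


E = 5 + 16*p - 6*q^2 + 16*p^2 - 12*p*q^2 + (9/4)*q^4; F = -6*p*q - 12*p^2*q + (9/2)*p*q^3; G = 1 + 9*p^2*q^2
Gamma^k_ij = (1/2) g^{kl} (d_i g_jl + d_j g_il - d_l g_ij), with g^inv = (1/(EG-F^2)) [[G, -F], [-F, E]]
first partials: E_p = 16 + 32*p - 12*q^2, E_q = -12*q - 24*p*q + 9*q^3, F_p = -6*q - 24*p*q + (9/2)*q^3, F_q = -6*p - 12*p^2 + (27/2)*p*q^2, G_p = 18*p*q^2, G_q = 18*p^2*q
D = EG - F^2 = 5 + 16*p - 6*q^2 + 16*p^2 - 12*p*q^2 + (9/4)*q^4 + 9*p^2*q^2
expanded: Gamma^p_pp = (G E_p - 2F F_p + F E_q)/(2D), Gamma^p_pq = (G E_q - F G_p)/(2D), Gamma^p_qq = (2G F_q - G G_p - F G_q)/(2D), Gamma^q_pp = (2E F_p - E E_q - F E_p)/(2D), Gamma^q_pq = (E G_p - F E_q)/(2D), Gamma^q_qq = (E G_q - 2F F_q + F G_p)/(2D); substitute and cancel common factors

Answer: Gamma_ppp = (64*p - 24*q^2 + 32)/(36*p^2*q^2 + 64*p^2 - 48*p*q^2 + 64*p + 9*q^4 - 24*q^2 + 20), Gamma_ppq = (-48*p*q + 18*q^3 - 24*q)/(36*p^2*q^2 + 64*p^2 - 48*p*q^2 + 64*p + 9*q^4 - 24*q^2 + 20), Gamma_pqq = (-48*p^2 + 18*p*q^2 - 24*p)/(36*p^2*q^2 + 64*p^2 - 48*p*q^2 + 64*p + 9*q^4 - 24*q^2 + 20), Gamma_qpp = -48*p*q/(36*p^2*q^2 + 64*p^2 - 48*p*q^2 + 64*p + 9*q^4 - 24*q^2 + 20), Gamma_qpq = 36*p*q^2/(36*p^2*q^2 + 64*p^2 - 48*p*q^2 + 64*p + 9*q^4 - 24*q^2 + 20), Gamma_qqq = 36*p^2*q/(36*p^2*q^2 + 64*p^2 - 48*p*q^2 + 64*p + 9*q^4 - 24*q^2 + 20)


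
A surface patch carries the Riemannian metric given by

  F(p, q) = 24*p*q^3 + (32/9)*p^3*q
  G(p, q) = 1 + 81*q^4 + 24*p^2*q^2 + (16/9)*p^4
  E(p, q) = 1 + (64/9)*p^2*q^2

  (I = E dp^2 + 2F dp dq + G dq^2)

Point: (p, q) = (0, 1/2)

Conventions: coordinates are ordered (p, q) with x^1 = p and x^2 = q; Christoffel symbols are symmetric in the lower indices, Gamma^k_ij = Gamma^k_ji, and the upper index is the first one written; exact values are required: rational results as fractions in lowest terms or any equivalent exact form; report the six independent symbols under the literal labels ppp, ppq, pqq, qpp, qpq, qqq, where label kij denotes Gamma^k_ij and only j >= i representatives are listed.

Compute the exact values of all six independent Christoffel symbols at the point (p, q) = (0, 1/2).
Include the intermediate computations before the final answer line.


E = 1, F = 0, G = 97/16 at the point
E_p = 0, E_q = 0, F_p = 3, F_q = 0, G_p = 0, G_q = 81/2
EG - F^2 = 97/16;  g^inv = (16/97) * [[97/16, 0], [0, 1]]
first-kind symbols [ij,l] = (1/2)(d_i g_jl + d_j g_il - d_l g_ij): [pp,p] = E_p/2 = 0, [pp,q] = F_p - E_q/2 = 3, [pq,p] = E_q/2 = 0, [pq,q] = G_p/2 = 0, [qq,p] = F_q - G_p/2 = 0, [qq,q] = G_q/2 = 81/4
Gamma^p_ij = (G*[ij,p] - F*[ij,q])/(EG - F^2), Gamma^q_ij = (E*[ij,q] - F*[ij,p])/(EG - F^2)

Answer: Gamma_ppp = 0, Gamma_ppq = 0, Gamma_pqq = 0, Gamma_qpp = 48/97, Gamma_qpq = 0, Gamma_qqq = 324/97


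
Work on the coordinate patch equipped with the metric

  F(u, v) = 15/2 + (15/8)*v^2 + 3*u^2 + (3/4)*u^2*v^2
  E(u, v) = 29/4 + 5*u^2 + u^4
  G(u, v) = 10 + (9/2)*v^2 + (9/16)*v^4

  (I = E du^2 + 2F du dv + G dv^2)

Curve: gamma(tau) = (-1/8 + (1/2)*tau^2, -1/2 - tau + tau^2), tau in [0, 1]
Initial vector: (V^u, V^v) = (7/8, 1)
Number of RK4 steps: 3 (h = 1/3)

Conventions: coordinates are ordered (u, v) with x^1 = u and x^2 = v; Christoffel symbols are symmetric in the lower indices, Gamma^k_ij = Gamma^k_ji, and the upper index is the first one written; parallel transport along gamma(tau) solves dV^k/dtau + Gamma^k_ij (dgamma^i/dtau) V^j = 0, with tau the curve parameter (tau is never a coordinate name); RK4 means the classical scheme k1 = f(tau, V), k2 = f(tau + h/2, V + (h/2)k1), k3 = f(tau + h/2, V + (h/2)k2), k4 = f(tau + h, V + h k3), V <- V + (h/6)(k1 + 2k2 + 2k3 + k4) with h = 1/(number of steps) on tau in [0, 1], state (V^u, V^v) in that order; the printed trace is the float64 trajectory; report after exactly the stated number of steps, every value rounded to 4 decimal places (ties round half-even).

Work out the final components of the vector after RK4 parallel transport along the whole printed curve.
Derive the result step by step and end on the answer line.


gamma'(tau) = (tau, -1 + 2*tau); f(tau, V)^k = -Gamma^k_ij(gamma(tau)) gamma'^i(tau) V^j; h = 1/3; intermediate values shown to 6 dp
curve data and Christoffel symbols at the stage parameters:
  tau = 0.000000: gamma = (-0.125000, -0.500000), gamma' = (0.000000, -1.000000); Gamma_uuu = -0.035961, Gamma_uuv = 0.000000, Gamma_uvv = -0.107883, Gamma_vuu = -0.045566, Gamma_vuv = 0.000000, Gamma_vvv = -0.136697
  tau = 0.166667: gamma = (-0.111111, -0.638889), gamma' = (0.166667, -0.666667); Gamma_uuu = -0.030604, Gamma_uuv = 0.000000, Gamma_uvv = -0.131982, Gamma_vuu = -0.040274, Gamma_vuv = 0.000000, Gamma_vvv = -0.173682
  tau = 0.333333: gamma = (-0.069444, -0.722222), gamma' = (0.333333, -0.333333); Gamma_uuu = -0.018530, Gamma_uuv = 0.000000, Gamma_uvv = -0.144535, Gamma_vuu = -0.025087, Gamma_vuv = 0.000000, Gamma_vvv = -0.195682
  tau = 0.500000: gamma = (0.000000, -0.750000), gamma' = (0.500000, 0.000000); Gamma_uuu = 0.000000, Gamma_uuv = 0.000000, Gamma_uvv = -0.148345, Gamma_vuu = 0.000000, Gamma_vuv = 0.000000, Gamma_vvv = -0.203047
  tau = 0.666667: gamma = (0.097222, -0.722222), gamma' = (0.666667, 0.333333); Gamma_uuu = 0.025958, Gamma_uuv = 0.000000, Gamma_uvv = -0.144623, Gamma_vuu = 0.035079, Gamma_vuv = 0.000000, Gamma_vvv = -0.195440
  tau = 0.833333: gamma = (0.222222, -0.638889), gamma' = (0.833333, 0.666667); Gamma_uuu = 0.061479, Gamma_uuv = 0.000000, Gamma_uvv = -0.132565, Gamma_vuu = 0.079729, Gamma_vuv = 0.000000, Gamma_vvv = -0.171915
  tau = 1.000000: gamma = (0.375000, -0.500000), gamma' = (1.000000, 1.000000); Gamma_uuu = 0.109219, Gamma_uuv = 0.000000, Gamma_uvv = -0.109219, Gamma_vuu = 0.131838, Gamma_vuv = 0.000000, Gamma_vvv = -0.131838
step 0: V^u = 0.8750, V^v = 1.0000
step 1: k1 = (-0.107883, -0.136697), k2 = (-0.081612, -0.107397), k3 = (-0.082019, -0.107933), k4 = (-0.041209, -0.055792); V <- V + (h/6)(k1 + 2k2 + 2k3 + k4): V^u = 0.8485, V^v = 0.9654
step 2: k1 = (-0.041269, -0.055873), k2 = (0.000000, 0.000000), k3 = (0.000000, 0.000000), k4 = (0.031855, 0.043047); V <- V + (h/6)(k1 + 2k2 + 2k3 + k4): V^u = 0.8480, V^v = 0.9647
step 3: k1 = (0.031829, 0.043013), k2 = (0.042170, 0.054687), k3 = (0.042253, 0.054796), k4 = (0.013198, 0.015931); V <- V + (h/6)(k1 + 2k2 + 2k3 + k4): V^u = 0.8599, V^v = 0.9801

Answer: V^u = 0.8599, V^v = 0.9801


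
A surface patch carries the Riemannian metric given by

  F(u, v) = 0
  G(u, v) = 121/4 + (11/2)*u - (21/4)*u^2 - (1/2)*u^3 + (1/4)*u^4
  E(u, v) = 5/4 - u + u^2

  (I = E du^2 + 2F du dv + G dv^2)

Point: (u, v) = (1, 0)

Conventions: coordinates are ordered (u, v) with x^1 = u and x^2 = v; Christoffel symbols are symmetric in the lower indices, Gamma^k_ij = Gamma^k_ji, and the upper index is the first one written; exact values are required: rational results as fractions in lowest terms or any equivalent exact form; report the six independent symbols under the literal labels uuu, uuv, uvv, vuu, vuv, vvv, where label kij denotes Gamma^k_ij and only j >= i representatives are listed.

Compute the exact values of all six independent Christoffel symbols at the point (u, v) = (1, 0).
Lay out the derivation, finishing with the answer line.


E = 5/4, F = 0, G = 121/4 at the point
E_u = 1, E_v = 0, F_u = 0, F_v = 0, G_u = -11/2, G_v = 0
EG - F^2 = 605/16;  g^inv = (16/605) * [[121/4, 0], [0, 5/4]]
first-kind symbols [ij,l] = (1/2)(d_i g_jl + d_j g_il - d_l g_ij): [uu,u] = E_u/2 = 1/2, [uu,v] = F_u - E_v/2 = 0, [uv,u] = E_v/2 = 0, [uv,v] = G_u/2 = -11/4, [vv,u] = F_v - G_u/2 = 11/4, [vv,v] = G_v/2 = 0
Gamma^u_ij = (G*[ij,u] - F*[ij,v])/(EG - F^2), Gamma^v_ij = (E*[ij,v] - F*[ij,u])/(EG - F^2)

Answer: Gamma_uuu = 2/5, Gamma_uuv = 0, Gamma_uvv = 11/5, Gamma_vuu = 0, Gamma_vuv = -1/11, Gamma_vvv = 0


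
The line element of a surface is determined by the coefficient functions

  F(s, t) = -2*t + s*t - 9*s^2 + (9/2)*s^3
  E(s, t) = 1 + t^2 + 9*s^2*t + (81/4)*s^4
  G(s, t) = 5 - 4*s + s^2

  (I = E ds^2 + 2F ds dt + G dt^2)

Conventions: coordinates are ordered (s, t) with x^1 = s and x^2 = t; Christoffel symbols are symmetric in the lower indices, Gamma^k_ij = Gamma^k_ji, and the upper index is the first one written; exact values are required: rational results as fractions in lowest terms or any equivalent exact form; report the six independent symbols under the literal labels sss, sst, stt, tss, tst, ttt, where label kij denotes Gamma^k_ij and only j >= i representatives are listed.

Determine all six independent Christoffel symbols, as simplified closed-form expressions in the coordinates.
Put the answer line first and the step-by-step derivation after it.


Answer: Gamma_sss = (162*s^3 + 36*s*t)/(81*s^4 + 36*s^2*t + 4*s^2 - 16*s + 4*t^2 + 20), Gamma_sst = (18*s^2 + 4*t)/(81*s^4 + 36*s^2*t + 4*s^2 - 16*s + 4*t^2 + 20), Gamma_stt = 0, Gamma_tss = (36*s^2 - 72*s)/(81*s^4 + 36*s^2*t + 4*s^2 - 16*s + 4*t^2 + 20), Gamma_tst = (4*s - 8)/(81*s^4 + 36*s^2*t + 4*s^2 - 16*s + 4*t^2 + 20), Gamma_ttt = 0

E = 1 + t^2 + 9*s^2*t + (81/4)*s^4; F = -2*t + s*t - 9*s^2 + (9/2)*s^3; G = 5 - 4*s + s^2
Gamma^k_ij = (1/2) g^{kl} (d_i g_jl + d_j g_il - d_l g_ij), with g^inv = (1/(EG-F^2)) [[G, -F], [-F, E]]
first partials: E_s = 18*s*t + 81*s^3, E_t = 2*t + 9*s^2, F_s = t - 18*s + (27/2)*s^2, F_t = -2 + s, G_s = -4 + 2*s, G_t = 0
D = EG - F^2 = 5 - 4*s + t^2 + s^2 + 9*s^2*t + (81/4)*s^4
expanded: Gamma^s_ss = (G E_s - 2F F_s + F E_t)/(2D), Gamma^s_st = (G E_t - F G_s)/(2D), Gamma^s_tt = (2G F_t - G G_s - F G_t)/(2D), Gamma^t_ss = (2E F_s - E E_t - F E_s)/(2D), Gamma^t_st = (E G_s - F E_t)/(2D), Gamma^t_tt = (E G_t - 2F F_t + F G_s)/(2D); substitute and cancel common factors


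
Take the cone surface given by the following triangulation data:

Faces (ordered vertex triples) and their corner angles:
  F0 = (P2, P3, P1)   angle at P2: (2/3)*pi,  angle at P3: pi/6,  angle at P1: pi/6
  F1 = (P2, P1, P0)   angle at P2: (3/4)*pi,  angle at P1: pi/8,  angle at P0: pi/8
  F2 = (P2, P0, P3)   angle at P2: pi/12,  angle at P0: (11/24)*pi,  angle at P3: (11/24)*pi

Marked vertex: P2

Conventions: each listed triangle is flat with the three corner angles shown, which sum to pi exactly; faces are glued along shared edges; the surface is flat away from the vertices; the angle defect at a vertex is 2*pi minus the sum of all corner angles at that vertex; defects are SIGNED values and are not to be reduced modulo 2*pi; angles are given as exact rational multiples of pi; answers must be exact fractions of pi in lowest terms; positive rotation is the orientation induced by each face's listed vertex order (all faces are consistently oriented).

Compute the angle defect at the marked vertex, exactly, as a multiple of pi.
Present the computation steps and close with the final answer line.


Sum of corner angles at P2: (3/2)*pi
defect = 2*pi - (3/2)*pi

Answer: defect(P2) = pi/2
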